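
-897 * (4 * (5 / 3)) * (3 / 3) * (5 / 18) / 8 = -7475 / 36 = -207.64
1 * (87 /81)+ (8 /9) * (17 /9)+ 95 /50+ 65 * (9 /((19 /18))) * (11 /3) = 31345711 /15390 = 2036.76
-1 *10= -10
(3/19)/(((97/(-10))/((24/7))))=-720/12901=-0.06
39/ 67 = 0.58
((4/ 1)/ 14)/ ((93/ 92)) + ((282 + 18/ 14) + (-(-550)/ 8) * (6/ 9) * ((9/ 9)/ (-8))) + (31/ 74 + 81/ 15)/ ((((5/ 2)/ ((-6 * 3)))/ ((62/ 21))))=1485162017/ 9634800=154.15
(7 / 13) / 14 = 1 / 26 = 0.04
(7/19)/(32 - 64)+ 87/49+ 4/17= 1012569/506464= 2.00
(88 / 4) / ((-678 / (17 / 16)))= -187 / 5424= -0.03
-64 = -64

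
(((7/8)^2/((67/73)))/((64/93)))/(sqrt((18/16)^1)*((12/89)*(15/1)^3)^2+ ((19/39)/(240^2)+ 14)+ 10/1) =-9874327462405141550949225/16373501969358478482627134062837328+ 3993626493349916889375000000*sqrt(2)/1023343873084904905164195878927333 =0.00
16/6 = 8/3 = 2.67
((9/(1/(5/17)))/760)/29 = 9/74936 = 0.00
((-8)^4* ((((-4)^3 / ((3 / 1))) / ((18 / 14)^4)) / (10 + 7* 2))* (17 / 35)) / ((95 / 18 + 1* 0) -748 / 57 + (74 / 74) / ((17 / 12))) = 90.65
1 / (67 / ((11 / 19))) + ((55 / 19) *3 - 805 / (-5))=216019 / 1273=169.69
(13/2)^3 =2197/8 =274.62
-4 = -4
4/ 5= 0.80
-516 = -516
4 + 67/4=83/4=20.75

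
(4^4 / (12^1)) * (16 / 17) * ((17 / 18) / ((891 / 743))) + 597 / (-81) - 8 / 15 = 951383 / 120285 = 7.91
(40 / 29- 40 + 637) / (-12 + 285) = 2479 / 1131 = 2.19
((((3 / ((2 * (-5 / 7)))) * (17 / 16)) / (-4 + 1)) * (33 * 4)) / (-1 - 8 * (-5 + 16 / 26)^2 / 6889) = -415634037 / 4328120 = -96.03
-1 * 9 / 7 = -9 / 7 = -1.29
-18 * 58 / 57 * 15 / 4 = -1305 / 19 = -68.68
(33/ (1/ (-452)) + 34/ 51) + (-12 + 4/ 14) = -313468/ 21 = -14927.05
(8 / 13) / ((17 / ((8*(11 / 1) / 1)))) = 704 / 221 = 3.19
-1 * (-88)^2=-7744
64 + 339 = 403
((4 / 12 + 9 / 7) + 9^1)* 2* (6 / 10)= 446 / 35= 12.74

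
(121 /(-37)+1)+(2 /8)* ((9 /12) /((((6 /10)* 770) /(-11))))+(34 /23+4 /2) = 229421 /190624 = 1.20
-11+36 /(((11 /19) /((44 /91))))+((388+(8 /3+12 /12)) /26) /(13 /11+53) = 6294835 /325416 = 19.34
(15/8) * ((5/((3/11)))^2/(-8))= -15125/192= -78.78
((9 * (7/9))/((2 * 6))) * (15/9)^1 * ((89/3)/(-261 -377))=-3115/68904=-0.05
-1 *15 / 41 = -15 / 41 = -0.37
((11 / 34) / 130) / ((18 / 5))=11 / 15912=0.00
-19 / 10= -1.90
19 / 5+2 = 29 / 5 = 5.80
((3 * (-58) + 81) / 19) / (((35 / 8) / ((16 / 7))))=-11904 / 4655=-2.56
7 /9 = 0.78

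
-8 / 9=-0.89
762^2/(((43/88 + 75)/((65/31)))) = 255483360/15841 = 16127.98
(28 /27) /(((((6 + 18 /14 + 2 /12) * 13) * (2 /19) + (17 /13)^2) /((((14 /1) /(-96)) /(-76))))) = 57967 /346883904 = 0.00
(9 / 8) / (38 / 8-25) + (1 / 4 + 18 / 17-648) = -395809 / 612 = -646.75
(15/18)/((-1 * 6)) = -5/36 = -0.14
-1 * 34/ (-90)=17/ 45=0.38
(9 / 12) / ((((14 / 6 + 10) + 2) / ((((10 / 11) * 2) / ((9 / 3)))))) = 15 / 473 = 0.03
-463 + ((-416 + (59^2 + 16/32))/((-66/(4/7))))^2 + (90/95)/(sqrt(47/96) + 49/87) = 181656* sqrt(282)/793231 + 10088181955990/42327599391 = 242.18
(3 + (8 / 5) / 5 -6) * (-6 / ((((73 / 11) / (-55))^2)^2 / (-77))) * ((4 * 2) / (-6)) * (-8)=-1769403947326400 / 28398241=-62306814.97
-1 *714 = -714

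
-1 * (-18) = 18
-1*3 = -3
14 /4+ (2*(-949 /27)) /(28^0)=-3607 /54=-66.80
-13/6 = -2.17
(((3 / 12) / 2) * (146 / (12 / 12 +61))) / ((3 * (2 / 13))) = 949 / 1488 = 0.64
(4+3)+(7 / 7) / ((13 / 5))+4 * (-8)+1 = -307 / 13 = -23.62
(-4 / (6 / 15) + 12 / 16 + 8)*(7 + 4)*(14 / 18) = -385 / 36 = -10.69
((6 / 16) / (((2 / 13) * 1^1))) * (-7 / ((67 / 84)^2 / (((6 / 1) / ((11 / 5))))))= -3611790 / 49379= -73.14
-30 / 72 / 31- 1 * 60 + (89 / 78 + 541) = 2331569 / 4836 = 482.13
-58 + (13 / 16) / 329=-305299 / 5264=-58.00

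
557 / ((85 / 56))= 31192 / 85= 366.96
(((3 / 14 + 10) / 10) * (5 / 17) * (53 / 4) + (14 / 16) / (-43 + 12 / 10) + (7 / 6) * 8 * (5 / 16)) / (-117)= -8208983 / 139675536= -0.06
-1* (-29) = 29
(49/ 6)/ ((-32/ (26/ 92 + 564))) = -1271893/ 8832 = -144.01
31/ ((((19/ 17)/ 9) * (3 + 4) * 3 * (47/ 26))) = 41106/ 6251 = 6.58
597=597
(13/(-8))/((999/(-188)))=611/1998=0.31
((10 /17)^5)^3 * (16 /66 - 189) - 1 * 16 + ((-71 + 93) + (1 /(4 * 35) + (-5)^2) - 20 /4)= 343056656908058896976329 /13224394497975348963660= 25.94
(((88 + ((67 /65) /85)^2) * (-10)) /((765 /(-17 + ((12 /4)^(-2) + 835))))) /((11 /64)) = -2531702863040896 /462371641875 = -5475.47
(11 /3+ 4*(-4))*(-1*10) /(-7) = -370 /21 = -17.62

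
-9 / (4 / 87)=-195.75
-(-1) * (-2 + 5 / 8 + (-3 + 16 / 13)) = -327 / 104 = -3.14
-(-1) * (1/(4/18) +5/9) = 5.06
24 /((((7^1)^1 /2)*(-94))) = -24 /329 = -0.07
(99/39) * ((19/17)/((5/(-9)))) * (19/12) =-35739/4420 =-8.09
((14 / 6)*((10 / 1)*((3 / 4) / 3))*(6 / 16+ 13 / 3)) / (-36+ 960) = 565 / 19008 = 0.03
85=85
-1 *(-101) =101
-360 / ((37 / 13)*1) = -4680 / 37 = -126.49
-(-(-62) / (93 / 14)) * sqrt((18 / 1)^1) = -28 * sqrt(2) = -39.60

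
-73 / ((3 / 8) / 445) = -259880 / 3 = -86626.67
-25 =-25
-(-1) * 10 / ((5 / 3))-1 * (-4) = 10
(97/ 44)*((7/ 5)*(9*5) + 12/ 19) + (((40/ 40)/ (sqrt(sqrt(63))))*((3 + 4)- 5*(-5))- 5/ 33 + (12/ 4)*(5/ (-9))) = 149.82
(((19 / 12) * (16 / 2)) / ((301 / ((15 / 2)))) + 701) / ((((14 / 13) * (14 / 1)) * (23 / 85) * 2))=29157635 / 339227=85.95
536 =536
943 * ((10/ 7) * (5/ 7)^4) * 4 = 23575000/ 16807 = 1402.69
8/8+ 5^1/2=7/2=3.50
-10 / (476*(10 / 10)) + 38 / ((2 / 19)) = 85913 / 238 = 360.98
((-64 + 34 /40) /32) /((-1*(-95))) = -1263 /60800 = -0.02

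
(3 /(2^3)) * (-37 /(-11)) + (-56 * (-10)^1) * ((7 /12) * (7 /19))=610007 /5016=121.61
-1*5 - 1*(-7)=2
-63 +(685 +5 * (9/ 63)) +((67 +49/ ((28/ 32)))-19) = 726.71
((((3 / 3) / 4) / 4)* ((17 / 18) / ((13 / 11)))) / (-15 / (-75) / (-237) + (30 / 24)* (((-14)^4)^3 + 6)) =73865 / 104804366416983275952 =0.00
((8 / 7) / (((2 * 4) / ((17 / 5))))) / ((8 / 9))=153 / 280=0.55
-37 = -37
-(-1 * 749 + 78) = 671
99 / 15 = 33 / 5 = 6.60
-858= -858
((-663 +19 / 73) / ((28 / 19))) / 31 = -229805 / 15841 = -14.51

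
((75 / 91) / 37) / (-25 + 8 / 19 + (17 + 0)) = -475 / 161616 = -0.00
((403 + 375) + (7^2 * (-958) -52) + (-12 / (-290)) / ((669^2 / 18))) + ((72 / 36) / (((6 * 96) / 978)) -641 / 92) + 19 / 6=-122637053149669 / 2653539440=-46216.40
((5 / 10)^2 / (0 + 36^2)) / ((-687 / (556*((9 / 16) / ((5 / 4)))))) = -139 / 1978560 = -0.00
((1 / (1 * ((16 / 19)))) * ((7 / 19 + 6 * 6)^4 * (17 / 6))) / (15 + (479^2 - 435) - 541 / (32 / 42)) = 25.78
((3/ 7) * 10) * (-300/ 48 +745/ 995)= -65685/ 2786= -23.58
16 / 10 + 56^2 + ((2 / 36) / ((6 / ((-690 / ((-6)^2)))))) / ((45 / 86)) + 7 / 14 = 45748553 / 14580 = 3137.76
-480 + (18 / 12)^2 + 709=231.25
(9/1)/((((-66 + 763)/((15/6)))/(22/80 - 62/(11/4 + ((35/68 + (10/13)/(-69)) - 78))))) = 906397443/25422288784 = 0.04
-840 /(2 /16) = -6720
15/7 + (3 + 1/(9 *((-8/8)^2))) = 5.25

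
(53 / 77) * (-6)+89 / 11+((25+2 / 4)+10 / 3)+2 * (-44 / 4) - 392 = -176117 / 462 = -381.21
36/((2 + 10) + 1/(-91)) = 3276/1091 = 3.00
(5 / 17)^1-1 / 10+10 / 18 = 1147 / 1530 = 0.75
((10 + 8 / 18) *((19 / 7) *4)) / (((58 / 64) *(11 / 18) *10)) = 228608 / 11165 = 20.48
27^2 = 729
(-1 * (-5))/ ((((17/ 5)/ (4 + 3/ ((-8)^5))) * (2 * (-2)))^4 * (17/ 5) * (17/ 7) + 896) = 32278846743203307528859375/ 12908522262854118918615784064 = 0.00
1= 1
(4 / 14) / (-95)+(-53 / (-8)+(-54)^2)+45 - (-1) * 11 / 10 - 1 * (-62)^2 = -4656479 / 5320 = -875.28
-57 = -57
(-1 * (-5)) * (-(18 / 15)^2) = -36 / 5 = -7.20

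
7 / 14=1 / 2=0.50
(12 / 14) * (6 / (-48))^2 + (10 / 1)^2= 22403 / 224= 100.01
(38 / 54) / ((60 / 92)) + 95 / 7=41534 / 2835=14.65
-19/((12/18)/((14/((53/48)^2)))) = -327.27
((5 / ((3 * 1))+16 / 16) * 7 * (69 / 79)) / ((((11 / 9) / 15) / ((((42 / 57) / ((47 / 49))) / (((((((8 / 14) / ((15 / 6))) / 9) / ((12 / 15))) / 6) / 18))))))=405796275360 / 776017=522921.89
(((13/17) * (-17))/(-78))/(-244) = -1/1464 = -0.00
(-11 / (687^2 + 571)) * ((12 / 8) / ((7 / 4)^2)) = -66 / 5788615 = -0.00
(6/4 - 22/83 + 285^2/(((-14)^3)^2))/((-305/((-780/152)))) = 30362245485/1448637549184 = 0.02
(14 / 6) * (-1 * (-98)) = 686 / 3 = 228.67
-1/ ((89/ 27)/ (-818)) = 22086/ 89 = 248.16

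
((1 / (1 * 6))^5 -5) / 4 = -1.25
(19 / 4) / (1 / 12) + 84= 141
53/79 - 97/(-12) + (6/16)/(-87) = 481105/54984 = 8.75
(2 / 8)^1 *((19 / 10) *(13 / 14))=247 / 560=0.44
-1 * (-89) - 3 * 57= -82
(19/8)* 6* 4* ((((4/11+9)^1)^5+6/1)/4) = 660841301793/644204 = 1025826.14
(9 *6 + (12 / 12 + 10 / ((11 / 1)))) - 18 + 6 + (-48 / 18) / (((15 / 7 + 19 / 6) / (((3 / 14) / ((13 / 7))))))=1398369 / 31889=43.85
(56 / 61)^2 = 0.84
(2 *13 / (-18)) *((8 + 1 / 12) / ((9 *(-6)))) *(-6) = -1261 / 972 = -1.30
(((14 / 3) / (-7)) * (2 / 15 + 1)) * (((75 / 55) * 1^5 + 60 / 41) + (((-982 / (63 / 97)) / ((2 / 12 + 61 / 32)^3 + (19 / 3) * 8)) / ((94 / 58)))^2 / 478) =-1226934819446229770128299694 / 486180759606374528987529315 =-2.52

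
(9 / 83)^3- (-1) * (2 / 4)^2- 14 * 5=-159525657 / 2287148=-69.75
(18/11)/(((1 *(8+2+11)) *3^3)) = 2/693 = 0.00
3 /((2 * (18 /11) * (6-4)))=0.46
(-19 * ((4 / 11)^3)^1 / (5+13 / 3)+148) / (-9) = -1378004 / 83853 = -16.43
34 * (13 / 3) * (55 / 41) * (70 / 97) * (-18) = -2567.31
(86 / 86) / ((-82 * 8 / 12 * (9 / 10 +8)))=-15 / 7298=-0.00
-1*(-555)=555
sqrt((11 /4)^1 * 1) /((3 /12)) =2 * sqrt(11) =6.63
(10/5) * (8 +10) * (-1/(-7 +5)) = 18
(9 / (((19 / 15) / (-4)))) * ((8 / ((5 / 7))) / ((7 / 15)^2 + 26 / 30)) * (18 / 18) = -340200 / 1159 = -293.53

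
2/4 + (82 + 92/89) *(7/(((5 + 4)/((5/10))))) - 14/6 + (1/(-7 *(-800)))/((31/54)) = 30.46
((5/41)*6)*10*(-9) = -2700/41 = -65.85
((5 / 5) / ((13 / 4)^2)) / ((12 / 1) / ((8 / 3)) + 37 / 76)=1216 / 64051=0.02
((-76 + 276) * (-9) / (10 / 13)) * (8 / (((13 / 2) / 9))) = -25920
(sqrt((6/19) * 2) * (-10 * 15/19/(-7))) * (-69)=-20700 * sqrt(57)/2527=-61.84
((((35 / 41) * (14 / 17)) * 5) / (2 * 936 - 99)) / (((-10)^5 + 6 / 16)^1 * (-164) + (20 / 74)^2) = 6708100 / 55490313556900953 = 0.00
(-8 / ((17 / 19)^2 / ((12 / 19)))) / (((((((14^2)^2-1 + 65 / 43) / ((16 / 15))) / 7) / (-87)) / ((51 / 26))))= 191060352 / 912680275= 0.21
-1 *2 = -2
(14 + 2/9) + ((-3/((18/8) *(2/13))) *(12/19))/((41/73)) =31384/7011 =4.48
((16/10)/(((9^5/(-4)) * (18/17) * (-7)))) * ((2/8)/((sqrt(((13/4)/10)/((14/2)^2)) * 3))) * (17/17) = 136 * sqrt(130)/103630995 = 0.00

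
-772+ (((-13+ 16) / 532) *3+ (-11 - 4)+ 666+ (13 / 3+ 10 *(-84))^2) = 3343066801 / 4788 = 698217.79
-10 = -10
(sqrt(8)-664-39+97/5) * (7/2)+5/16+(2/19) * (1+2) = -3635797/1520+7 * sqrt(2) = -2382.07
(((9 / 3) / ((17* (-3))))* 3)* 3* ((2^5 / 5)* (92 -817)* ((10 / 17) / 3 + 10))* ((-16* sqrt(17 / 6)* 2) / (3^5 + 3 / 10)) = -386048000* sqrt(102) / 703137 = -5545.00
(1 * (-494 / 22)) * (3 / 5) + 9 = -246 / 55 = -4.47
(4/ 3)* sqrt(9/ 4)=2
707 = 707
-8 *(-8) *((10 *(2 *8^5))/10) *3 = 12582912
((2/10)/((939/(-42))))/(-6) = 7/4695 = 0.00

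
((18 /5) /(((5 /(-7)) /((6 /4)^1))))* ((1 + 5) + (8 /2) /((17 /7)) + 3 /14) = -50517 /850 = -59.43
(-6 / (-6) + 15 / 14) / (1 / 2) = 29 / 7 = 4.14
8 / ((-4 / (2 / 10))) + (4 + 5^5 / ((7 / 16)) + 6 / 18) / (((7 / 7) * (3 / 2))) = 1500784 / 315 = 4764.39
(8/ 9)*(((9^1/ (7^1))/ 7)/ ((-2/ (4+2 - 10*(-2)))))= -104/ 49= -2.12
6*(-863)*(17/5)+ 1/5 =-17605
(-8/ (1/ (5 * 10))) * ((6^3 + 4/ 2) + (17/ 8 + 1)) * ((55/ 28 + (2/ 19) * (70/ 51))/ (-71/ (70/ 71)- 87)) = 12651666875/ 10785939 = 1172.98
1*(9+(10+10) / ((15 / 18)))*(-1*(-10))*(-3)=-990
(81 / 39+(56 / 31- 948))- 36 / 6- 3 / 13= -950.35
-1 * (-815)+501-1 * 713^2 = -507053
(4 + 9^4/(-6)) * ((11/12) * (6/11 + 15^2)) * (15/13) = -27030495/104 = -259908.61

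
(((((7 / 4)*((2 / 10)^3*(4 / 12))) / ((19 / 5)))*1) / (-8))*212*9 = -1113 / 3800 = -0.29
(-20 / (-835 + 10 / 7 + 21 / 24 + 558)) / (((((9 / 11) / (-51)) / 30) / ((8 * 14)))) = -234572800 / 15383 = -15248.83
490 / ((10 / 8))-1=391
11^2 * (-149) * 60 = -1081740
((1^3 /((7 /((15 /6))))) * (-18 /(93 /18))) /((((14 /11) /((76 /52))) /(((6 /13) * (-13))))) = 169290 /19747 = 8.57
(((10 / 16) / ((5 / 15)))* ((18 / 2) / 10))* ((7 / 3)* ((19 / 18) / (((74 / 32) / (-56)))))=-3724 / 37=-100.65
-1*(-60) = 60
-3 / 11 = -0.27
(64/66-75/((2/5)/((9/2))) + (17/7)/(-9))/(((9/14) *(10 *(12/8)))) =-467387/5346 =-87.43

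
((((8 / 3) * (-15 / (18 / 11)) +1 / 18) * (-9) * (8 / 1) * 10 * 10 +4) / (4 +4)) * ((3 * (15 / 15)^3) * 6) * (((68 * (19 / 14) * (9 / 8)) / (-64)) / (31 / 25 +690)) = -2610413325 / 2815232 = -927.25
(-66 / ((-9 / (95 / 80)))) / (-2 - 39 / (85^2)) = -1510025 / 347736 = -4.34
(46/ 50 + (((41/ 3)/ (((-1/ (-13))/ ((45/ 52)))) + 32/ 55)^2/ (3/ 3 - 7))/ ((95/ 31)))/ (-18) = 1879558501/ 26136000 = 71.91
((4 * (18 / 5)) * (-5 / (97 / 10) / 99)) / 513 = -80 / 547371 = -0.00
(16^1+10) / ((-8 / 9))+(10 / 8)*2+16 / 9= -899 / 36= -24.97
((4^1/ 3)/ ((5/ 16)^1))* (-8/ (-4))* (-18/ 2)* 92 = -35328/ 5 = -7065.60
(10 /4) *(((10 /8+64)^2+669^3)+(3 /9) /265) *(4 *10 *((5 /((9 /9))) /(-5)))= -19043275233455 /636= -29942256656.38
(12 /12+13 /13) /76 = 0.03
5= 5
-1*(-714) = 714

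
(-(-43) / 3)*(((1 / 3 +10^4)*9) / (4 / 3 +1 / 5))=841332.39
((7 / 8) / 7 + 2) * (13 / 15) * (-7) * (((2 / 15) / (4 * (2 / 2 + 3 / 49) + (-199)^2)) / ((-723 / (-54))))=-75803 / 23384916850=-0.00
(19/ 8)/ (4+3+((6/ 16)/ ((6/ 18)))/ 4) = 76/ 233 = 0.33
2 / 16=1 / 8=0.12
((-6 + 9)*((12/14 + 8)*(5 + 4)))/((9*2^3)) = 93/28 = 3.32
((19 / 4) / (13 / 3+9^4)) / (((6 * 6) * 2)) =19 / 1890816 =0.00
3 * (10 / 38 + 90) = 5145 / 19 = 270.79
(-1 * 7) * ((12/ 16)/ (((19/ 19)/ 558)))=-5859/ 2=-2929.50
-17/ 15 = -1.13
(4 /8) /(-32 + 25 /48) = -24 /1511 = -0.02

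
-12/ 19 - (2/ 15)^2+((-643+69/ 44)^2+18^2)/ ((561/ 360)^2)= 3067080564620276/ 18088589475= 169558.86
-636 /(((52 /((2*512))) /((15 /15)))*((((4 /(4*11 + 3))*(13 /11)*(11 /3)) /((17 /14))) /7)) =-48783744 /169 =-288661.21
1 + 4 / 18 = 11 / 9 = 1.22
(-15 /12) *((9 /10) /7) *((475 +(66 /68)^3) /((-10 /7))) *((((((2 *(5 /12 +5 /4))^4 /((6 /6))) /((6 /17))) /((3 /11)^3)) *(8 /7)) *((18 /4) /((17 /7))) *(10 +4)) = 21784703103625 /795906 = 27370949.71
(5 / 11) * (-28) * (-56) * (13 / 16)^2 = 41405 / 88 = 470.51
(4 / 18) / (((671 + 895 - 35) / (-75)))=-50 / 4593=-0.01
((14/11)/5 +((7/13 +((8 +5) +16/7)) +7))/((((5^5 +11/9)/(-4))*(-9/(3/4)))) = 346527/140820680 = 0.00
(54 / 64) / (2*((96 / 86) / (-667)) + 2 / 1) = 774387 / 1832512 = 0.42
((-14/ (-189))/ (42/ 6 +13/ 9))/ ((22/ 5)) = 5/ 2508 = 0.00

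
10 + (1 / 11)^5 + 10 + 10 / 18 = 29794444 / 1449459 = 20.56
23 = 23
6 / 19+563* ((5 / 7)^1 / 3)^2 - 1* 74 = -349975 / 8379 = -41.77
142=142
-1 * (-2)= 2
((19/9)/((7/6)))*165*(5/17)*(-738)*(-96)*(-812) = -5051879152.94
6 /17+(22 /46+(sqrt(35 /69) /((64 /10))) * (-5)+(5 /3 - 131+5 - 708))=-975352 /1173 - 25 * sqrt(2415) /2208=-832.06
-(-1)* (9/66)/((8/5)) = 15/176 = 0.09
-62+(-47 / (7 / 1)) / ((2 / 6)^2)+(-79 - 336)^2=1204718 / 7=172102.57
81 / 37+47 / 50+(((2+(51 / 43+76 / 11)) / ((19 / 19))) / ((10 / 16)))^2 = 109278927181 / 413898650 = 264.02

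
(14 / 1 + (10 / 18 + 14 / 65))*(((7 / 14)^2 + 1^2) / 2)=8641 / 936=9.23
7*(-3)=-21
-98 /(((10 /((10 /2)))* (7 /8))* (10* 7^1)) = -4 /5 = -0.80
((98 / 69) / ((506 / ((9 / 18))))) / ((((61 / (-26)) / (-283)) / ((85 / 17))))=901355 / 1064877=0.85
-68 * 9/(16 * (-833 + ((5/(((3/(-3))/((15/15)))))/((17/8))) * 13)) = 2601/58724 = 0.04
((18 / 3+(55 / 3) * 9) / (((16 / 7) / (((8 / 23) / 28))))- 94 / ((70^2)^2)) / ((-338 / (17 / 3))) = -2181149249 / 139990305000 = -0.02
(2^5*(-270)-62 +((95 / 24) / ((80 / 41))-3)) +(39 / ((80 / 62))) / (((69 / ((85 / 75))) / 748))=-613207769 / 73600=-8331.63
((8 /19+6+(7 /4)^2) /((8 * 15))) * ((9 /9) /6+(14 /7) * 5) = 58621 /72960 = 0.80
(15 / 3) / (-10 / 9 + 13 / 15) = -20.45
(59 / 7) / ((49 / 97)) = 5723 / 343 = 16.69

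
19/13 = 1.46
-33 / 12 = -11 / 4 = -2.75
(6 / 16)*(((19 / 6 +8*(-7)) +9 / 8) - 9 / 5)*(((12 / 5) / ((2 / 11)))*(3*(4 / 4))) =-635679 / 800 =-794.60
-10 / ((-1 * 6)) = 5 / 3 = 1.67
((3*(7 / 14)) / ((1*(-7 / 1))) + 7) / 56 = 95 / 784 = 0.12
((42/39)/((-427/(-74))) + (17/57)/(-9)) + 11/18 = 622097/813618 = 0.76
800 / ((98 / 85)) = 34000 / 49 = 693.88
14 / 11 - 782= -8588 / 11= -780.73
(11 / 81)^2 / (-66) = -11 / 39366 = -0.00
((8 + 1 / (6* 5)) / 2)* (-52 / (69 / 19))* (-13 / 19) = 40729 / 1035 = 39.35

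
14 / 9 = 1.56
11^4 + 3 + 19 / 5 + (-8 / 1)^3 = 70679 / 5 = 14135.80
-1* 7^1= -7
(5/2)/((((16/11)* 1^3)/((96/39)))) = 55/13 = 4.23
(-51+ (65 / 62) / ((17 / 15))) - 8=-61211 / 1054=-58.07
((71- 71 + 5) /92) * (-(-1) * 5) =25 /92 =0.27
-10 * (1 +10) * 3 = -330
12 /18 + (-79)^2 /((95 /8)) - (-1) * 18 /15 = 150316 /285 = 527.42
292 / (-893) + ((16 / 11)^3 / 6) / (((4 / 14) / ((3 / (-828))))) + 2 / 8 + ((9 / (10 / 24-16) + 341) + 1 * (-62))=4656748521077 / 16730494308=278.34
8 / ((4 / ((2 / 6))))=2 / 3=0.67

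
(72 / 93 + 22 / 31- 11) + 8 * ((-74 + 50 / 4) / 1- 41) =-25715 / 31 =-829.52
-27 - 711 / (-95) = -1854 / 95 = -19.52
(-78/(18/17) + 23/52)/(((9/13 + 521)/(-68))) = 194191/20346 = 9.54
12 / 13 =0.92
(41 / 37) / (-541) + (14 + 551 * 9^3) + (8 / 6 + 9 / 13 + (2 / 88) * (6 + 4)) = 6898949631781 / 17174586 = 401695.25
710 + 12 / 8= 1423 / 2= 711.50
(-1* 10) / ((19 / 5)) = -50 / 19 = -2.63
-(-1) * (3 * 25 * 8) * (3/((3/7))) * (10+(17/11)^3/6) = 59341100/1331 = 44583.85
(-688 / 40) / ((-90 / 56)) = 2408 / 225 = 10.70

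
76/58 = 38/29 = 1.31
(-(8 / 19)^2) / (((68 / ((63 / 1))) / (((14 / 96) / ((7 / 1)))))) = -21 / 6137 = -0.00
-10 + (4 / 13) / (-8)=-261 / 26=-10.04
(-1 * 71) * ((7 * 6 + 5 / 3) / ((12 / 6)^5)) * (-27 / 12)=27903 / 128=217.99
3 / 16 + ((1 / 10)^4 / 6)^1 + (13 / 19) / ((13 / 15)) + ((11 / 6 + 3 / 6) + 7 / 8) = 1590423 / 380000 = 4.19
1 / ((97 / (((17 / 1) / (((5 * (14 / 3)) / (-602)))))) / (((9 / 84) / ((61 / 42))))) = -19737 / 59170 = -0.33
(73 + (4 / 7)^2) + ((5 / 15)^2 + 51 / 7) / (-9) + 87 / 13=4086326 / 51597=79.20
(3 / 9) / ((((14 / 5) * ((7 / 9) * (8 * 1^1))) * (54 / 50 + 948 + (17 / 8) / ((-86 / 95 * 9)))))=145125 / 7196983241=0.00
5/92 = 0.05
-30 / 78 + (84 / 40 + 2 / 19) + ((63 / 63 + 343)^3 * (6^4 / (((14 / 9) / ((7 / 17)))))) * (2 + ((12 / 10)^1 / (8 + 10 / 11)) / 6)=58111682647840977 / 2057510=28243693905.66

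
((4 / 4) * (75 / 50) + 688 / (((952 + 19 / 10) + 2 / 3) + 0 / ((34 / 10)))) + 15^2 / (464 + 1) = 4802031 / 1775494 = 2.70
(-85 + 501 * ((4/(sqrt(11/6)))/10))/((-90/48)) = 136/3 - 2672 * sqrt(66)/275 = -33.60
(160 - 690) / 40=-53 / 4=-13.25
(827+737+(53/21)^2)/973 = 692533/429093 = 1.61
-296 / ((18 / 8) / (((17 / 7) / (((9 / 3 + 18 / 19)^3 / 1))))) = -138057952 / 26578125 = -5.19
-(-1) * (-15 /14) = -15 /14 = -1.07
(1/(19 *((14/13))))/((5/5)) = 13/266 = 0.05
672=672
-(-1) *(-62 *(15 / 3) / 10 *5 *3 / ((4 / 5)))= -2325 / 4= -581.25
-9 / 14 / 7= -9 / 98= -0.09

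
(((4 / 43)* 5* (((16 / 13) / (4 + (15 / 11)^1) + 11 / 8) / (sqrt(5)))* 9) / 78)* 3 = 88605* sqrt(5) / 1715012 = 0.12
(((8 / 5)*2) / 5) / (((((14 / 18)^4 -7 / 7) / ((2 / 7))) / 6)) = -19683 / 11375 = -1.73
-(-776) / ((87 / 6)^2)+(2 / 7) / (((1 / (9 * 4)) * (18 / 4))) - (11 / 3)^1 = 40795 / 17661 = 2.31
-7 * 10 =-70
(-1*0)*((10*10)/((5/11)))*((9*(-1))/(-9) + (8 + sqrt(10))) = 0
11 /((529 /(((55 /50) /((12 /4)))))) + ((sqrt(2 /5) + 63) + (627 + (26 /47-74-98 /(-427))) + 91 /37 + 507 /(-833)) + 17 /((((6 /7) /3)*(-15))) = sqrt(10) /5 + 86197867771427 /140233361709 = 615.31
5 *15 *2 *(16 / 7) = 2400 / 7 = 342.86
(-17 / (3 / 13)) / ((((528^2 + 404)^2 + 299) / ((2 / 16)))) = -17 / 143900196264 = -0.00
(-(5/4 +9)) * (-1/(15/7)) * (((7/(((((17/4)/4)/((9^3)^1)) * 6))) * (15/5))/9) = 108486/85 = 1276.31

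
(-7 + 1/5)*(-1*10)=68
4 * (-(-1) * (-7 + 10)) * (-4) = -48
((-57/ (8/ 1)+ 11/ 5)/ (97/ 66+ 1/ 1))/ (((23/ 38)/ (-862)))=2840.05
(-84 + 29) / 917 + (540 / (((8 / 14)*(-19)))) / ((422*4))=-2630525 / 29410024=-0.09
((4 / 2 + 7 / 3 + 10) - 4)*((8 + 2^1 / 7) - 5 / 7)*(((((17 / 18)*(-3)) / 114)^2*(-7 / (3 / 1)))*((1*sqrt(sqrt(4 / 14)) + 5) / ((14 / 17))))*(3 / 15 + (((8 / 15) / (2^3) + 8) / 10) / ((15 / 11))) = -14376337079 / 26527435200 - 14376337079*2^(1 / 4)*7^(3 / 4) / 928460232000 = -0.62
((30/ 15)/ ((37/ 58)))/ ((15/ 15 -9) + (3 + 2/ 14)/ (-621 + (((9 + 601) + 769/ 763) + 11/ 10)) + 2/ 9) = -35416134/ 91854535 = -0.39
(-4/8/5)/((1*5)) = -1/50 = -0.02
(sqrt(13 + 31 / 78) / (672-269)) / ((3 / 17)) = 17 * sqrt(81510) / 94302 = 0.05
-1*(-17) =17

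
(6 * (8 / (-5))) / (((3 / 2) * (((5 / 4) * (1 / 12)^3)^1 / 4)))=-884736 / 25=-35389.44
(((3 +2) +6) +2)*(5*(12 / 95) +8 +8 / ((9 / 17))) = 52780 / 171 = 308.65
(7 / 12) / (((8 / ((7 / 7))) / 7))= 49 / 96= 0.51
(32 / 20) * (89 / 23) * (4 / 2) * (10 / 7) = 2848 / 161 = 17.69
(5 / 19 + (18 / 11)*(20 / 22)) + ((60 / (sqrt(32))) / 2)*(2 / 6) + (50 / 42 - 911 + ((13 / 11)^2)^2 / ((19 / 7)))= -5300461982 / 5841759 + 5*sqrt(2) / 4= -905.57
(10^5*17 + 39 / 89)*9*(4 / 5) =12240003.16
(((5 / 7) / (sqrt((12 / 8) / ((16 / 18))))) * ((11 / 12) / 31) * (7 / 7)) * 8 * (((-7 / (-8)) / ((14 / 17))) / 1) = 935 * sqrt(3) / 11718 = 0.14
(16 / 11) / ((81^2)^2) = 16 / 473513931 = 0.00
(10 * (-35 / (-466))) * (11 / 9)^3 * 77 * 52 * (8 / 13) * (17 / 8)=1219595300 / 169857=7180.13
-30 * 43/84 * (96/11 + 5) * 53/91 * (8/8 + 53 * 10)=-913662495/14014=-65196.41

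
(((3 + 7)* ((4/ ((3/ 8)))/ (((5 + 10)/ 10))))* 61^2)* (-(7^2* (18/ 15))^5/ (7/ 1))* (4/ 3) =-22141369463980032/ 625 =-35426191142368.05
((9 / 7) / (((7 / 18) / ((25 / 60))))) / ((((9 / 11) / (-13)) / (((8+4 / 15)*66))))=-585156 / 49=-11941.96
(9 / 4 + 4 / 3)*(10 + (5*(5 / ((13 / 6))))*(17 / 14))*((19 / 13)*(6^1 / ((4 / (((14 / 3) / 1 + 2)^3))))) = 1785145000 / 31941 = 55888.83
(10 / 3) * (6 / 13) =20 / 13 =1.54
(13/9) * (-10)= -130/9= -14.44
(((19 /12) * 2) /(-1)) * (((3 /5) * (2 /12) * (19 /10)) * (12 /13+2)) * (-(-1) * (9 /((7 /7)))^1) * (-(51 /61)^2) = 53520777 /4837300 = 11.06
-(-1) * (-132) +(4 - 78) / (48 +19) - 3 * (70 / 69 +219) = -1222241 / 1541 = -793.15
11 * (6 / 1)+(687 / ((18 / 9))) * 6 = 2127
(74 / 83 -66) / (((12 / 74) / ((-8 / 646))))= 399896 / 80427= 4.97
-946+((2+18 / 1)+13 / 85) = -78697 / 85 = -925.85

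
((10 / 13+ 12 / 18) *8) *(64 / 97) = 7.58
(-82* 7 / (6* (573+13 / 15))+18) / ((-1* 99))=-153509 / 852192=-0.18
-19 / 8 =-2.38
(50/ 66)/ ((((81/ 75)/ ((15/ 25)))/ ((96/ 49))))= 4000/ 4851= 0.82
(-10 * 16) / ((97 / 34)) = -5440 / 97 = -56.08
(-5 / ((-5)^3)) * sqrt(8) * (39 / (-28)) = -39 * sqrt(2) / 350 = -0.16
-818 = -818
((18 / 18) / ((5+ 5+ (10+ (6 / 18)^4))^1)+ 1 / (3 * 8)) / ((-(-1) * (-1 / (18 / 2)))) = -10695 / 12968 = -0.82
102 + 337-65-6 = 368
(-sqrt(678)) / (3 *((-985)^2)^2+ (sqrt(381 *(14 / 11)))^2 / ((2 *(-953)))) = -10483 *sqrt(678) / 29604093180602958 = -0.00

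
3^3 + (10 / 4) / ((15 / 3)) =27.50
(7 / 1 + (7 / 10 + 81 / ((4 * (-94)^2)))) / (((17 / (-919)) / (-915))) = 228913955373 / 600848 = 380984.80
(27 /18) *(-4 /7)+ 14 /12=0.31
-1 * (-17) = 17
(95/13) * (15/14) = 1425/182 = 7.83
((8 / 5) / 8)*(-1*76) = -76 / 5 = -15.20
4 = 4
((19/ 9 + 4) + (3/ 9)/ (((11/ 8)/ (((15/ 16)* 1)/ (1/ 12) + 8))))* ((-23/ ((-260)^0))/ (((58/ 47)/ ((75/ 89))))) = -2621425/ 15486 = -169.28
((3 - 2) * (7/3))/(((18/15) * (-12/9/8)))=-35/3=-11.67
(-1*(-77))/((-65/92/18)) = -127512/65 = -1961.72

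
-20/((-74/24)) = 240/37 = 6.49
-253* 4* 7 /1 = -7084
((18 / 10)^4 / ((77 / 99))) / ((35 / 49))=59049 / 3125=18.90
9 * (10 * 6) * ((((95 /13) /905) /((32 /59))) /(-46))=-0.17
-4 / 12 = -1 / 3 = -0.33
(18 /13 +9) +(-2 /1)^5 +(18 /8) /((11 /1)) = -12247 /572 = -21.41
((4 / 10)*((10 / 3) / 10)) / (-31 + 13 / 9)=-3 / 665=-0.00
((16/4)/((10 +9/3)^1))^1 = 0.31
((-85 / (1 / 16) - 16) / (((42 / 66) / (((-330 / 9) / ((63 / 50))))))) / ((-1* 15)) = -16649600 / 3969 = -4194.91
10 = 10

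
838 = 838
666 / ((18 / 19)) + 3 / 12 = 2813 / 4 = 703.25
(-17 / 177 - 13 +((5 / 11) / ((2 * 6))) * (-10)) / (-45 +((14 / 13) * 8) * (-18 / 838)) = 285809537 / 958402962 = 0.30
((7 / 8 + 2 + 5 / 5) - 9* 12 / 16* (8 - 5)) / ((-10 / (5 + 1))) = 393 / 40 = 9.82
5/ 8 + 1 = 13/ 8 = 1.62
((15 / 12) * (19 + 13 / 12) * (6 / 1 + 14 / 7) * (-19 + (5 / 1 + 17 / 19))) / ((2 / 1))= -100015 / 76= -1315.99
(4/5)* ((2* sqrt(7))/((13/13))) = 8* sqrt(7)/5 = 4.23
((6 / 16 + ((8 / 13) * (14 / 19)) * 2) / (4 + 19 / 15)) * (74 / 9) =468605 / 234156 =2.00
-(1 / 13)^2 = -1 / 169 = -0.01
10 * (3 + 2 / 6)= 100 / 3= 33.33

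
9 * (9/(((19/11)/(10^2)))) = 89100/19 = 4689.47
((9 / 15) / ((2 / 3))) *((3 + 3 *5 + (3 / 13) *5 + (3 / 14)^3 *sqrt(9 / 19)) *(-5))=-2241 / 26 - 729 *sqrt(19) / 104272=-86.22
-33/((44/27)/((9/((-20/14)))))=127.58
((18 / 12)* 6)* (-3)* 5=-135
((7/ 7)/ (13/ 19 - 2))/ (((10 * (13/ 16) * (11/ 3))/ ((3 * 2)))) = -2736/ 17875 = -0.15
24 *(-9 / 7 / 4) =-54 / 7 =-7.71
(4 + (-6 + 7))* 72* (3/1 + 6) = 3240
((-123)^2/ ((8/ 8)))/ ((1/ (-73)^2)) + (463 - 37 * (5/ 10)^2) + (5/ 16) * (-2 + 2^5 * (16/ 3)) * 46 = 241875958/ 3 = 80625319.33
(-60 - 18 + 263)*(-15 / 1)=-2775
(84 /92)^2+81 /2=43731 /1058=41.33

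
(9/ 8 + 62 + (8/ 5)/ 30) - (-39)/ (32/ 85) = 400253/ 2400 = 166.77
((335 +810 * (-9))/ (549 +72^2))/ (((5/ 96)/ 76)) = -260224/ 147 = -1770.23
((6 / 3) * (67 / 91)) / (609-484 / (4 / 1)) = 67 / 22204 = 0.00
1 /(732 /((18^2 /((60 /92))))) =207 /305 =0.68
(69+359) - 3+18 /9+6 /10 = 2138 /5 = 427.60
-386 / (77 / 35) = -1930 / 11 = -175.45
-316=-316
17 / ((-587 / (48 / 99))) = -272 / 19371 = -0.01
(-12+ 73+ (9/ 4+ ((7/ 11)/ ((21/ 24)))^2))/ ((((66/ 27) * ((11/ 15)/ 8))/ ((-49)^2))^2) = 12972820506830100/ 1771561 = 7322818975.37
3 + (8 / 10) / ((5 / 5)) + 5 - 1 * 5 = 19 / 5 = 3.80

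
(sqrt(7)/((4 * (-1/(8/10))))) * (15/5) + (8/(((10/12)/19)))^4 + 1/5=691798081661/625 - 3 * sqrt(7)/5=1106876929.07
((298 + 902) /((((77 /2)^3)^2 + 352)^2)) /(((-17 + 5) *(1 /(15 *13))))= -0.00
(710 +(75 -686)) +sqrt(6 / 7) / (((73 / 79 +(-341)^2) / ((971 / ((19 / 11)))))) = 843799 * sqrt(42) / 1221774176 +99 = 99.00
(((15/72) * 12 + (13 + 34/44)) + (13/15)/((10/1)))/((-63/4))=-53986/51975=-1.04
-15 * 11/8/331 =-0.06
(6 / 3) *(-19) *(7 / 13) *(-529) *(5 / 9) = 703570 / 117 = 6013.42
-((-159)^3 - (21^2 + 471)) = 4020591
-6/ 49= -0.12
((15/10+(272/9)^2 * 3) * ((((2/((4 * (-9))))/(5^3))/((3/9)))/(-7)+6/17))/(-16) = -4666060333/77112000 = -60.51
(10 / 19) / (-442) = -5 / 4199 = -0.00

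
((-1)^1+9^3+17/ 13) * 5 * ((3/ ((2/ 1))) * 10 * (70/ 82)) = 24887625/ 533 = 46693.48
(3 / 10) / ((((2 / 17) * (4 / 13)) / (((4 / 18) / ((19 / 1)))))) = 221 / 2280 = 0.10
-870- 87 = -957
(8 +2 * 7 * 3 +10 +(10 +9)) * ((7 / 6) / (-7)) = -79 / 6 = -13.17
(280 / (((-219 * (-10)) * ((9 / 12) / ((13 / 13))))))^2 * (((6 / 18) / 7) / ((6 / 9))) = 896 / 431649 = 0.00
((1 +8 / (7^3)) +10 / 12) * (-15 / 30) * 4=-3821 / 1029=-3.71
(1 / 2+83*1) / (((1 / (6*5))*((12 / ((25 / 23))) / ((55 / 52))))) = 239.99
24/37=0.65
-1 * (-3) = 3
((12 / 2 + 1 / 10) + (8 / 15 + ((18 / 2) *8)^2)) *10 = 155719 / 3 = 51906.33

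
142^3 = 2863288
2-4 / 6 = 4 / 3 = 1.33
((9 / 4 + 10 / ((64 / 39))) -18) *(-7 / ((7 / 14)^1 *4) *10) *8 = 10815 / 4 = 2703.75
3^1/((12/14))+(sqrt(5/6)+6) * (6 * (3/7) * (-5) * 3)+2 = -3163/14 - 45 * sqrt(30)/7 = -261.14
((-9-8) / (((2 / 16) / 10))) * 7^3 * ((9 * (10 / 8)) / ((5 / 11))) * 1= -11545380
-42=-42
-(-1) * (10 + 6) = 16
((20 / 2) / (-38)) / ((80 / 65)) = -0.21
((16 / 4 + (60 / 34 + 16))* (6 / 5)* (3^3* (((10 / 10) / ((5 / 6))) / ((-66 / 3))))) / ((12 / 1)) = -2997 / 935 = -3.21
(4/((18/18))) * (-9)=-36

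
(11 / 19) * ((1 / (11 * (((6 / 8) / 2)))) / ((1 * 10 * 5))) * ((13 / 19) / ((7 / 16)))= 832 / 189525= 0.00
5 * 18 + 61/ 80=7261/ 80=90.76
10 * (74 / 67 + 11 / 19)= 21430 / 1273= 16.83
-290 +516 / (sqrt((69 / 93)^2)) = 9326 / 23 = 405.48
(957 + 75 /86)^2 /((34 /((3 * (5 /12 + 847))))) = 69006530241801 /1005856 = 68604780.65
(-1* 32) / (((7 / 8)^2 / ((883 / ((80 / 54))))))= -6103296 / 245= -24911.41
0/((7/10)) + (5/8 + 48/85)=809/680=1.19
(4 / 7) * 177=708 / 7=101.14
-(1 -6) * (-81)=-405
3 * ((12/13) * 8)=288/13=22.15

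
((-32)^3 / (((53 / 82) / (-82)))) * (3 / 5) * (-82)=-54201679872 / 265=-204534641.03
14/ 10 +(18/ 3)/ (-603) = 1397/ 1005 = 1.39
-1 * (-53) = 53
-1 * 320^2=-102400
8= 8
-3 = -3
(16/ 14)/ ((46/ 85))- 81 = -12701/ 161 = -78.89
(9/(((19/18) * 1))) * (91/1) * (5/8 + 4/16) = 51597/76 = 678.91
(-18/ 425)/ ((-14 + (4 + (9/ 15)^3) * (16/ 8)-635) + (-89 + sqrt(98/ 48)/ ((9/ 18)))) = 0.00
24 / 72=1 / 3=0.33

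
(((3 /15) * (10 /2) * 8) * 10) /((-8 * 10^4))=-1 /1000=-0.00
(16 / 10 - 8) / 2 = -16 / 5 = -3.20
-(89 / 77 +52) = -4093 / 77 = -53.16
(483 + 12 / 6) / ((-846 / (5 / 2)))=-2425 / 1692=-1.43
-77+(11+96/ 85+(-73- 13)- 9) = -13589/ 85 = -159.87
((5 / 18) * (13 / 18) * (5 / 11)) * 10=1625 / 1782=0.91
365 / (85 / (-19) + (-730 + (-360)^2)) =1387 / 489689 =0.00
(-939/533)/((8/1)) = -939/4264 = -0.22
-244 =-244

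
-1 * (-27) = 27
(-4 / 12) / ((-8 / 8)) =1 / 3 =0.33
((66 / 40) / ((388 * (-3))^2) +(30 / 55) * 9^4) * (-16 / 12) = -355578906361 / 74519280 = -4771.64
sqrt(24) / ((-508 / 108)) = -54 * sqrt(6) / 127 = -1.04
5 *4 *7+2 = 142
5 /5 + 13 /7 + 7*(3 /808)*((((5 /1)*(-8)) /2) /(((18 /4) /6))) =1530 /707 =2.16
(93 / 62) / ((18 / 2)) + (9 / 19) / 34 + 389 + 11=387775 / 969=400.18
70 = 70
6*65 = 390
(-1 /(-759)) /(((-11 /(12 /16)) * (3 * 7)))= -1 /233772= -0.00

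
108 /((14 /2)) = 108 /7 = 15.43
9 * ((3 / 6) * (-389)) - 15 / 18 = -5254 / 3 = -1751.33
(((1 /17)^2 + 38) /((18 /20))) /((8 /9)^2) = 494235 /9248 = 53.44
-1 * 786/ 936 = -131/ 156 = -0.84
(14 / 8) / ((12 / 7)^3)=2401 / 6912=0.35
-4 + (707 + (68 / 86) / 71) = 2146293 / 3053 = 703.01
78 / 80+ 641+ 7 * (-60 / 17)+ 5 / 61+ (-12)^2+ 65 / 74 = 1169839291 / 1534760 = 762.23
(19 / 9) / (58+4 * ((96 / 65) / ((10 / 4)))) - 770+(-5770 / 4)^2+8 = 734513558087 / 353124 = 2080044.28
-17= -17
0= 0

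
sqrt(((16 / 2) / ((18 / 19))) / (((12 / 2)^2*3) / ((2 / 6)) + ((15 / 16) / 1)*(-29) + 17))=8*sqrt(95399) / 15063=0.16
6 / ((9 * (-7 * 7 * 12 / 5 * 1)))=-5 / 882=-0.01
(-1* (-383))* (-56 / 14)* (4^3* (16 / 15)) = -1568768 / 15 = -104584.53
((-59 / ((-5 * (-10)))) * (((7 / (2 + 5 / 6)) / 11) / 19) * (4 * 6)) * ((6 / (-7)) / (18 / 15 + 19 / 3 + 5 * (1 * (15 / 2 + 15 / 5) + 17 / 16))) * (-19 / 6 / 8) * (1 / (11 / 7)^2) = -1248912 / 1774296205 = -0.00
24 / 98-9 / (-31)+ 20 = 31193 / 1519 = 20.54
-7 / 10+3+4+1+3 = 103 / 10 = 10.30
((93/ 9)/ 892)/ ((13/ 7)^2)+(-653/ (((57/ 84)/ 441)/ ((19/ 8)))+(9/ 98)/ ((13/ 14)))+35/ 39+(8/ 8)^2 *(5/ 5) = -1063576058047/ 1055236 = -1007903.50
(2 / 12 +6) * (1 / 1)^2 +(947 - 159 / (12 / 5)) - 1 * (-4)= 10691 / 12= 890.92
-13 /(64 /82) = -533 /32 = -16.66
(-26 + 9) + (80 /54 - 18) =-905 /27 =-33.52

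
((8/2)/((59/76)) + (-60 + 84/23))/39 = -1.31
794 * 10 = 7940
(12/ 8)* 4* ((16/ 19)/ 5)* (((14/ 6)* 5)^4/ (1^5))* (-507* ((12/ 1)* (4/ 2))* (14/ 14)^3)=-227800140.35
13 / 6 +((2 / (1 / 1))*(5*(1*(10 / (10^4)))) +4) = 1853 / 300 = 6.18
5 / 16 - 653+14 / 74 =-386279 / 592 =-652.50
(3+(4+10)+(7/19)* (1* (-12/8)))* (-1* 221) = -138125/38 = -3634.87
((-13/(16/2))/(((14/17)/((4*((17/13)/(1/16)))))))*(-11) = 12716/7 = 1816.57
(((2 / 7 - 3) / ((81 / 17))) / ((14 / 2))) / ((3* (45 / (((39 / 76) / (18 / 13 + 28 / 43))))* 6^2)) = -123539 / 29268358560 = -0.00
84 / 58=42 / 29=1.45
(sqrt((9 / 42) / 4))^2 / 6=1 / 112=0.01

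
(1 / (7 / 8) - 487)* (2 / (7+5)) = -80.98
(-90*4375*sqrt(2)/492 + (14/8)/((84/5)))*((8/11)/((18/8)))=10/297 - 350000*sqrt(2)/1353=-365.80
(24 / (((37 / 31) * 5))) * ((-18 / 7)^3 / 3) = -1446336 / 63455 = -22.79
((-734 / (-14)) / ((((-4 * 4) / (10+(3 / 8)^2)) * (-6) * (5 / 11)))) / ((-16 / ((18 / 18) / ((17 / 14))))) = -2620013 / 4177920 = -0.63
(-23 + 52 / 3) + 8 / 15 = -77 / 15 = -5.13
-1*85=-85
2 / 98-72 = -3527 / 49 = -71.98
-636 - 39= -675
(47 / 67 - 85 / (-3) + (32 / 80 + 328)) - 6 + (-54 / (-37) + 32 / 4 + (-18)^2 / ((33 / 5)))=167698294 / 409035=409.99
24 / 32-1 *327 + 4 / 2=-1297 / 4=-324.25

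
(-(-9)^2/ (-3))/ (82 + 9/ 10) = 270/ 829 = 0.33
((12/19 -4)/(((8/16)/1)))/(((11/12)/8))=-12288/209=-58.79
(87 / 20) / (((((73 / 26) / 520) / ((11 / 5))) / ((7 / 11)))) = 1127.90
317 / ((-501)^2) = 317 / 251001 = 0.00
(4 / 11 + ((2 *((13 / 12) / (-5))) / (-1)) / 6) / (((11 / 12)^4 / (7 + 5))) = 5965056 / 805255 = 7.41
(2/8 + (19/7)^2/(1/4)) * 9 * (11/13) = 576675/2548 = 226.32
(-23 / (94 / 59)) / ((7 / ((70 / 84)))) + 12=40591 / 3948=10.28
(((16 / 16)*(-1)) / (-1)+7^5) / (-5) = -16808 / 5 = -3361.60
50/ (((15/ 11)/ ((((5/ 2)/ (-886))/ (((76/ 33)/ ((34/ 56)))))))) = -51425/ 1885408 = -0.03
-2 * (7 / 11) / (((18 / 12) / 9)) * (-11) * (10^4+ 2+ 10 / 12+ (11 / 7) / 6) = 840260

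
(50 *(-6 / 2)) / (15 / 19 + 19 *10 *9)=-190 / 2167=-0.09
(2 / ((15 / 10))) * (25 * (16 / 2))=800 / 3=266.67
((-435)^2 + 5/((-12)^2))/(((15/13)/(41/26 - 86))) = -11962049795/864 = -13844965.04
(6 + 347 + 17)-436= -66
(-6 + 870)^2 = 746496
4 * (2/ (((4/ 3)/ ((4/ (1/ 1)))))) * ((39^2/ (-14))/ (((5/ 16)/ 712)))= -207926784/ 35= -5940765.26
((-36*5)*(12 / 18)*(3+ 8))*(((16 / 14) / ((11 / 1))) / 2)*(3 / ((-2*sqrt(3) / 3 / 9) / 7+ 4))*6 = -14696640 / 47627- 38880*sqrt(3) / 47627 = -309.99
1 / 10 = 0.10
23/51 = 0.45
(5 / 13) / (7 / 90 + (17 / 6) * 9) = 225 / 14963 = 0.02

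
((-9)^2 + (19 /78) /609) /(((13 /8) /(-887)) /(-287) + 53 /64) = 4477715677664 /45779241573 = 97.81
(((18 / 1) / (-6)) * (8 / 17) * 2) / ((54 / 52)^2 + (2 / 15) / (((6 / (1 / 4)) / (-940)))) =292032 / 428587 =0.68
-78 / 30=-13 / 5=-2.60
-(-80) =80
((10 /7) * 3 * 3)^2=8100 /49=165.31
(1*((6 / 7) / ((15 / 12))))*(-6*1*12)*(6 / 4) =-2592 / 35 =-74.06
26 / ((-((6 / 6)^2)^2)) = -26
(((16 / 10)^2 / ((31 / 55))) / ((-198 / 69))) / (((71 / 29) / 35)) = -149408 / 6603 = -22.63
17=17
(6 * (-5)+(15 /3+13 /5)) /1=-112 /5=-22.40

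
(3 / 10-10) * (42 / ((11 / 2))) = -74.07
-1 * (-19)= 19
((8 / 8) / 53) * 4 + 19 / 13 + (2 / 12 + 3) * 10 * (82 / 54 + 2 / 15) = 3005072 / 55809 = 53.85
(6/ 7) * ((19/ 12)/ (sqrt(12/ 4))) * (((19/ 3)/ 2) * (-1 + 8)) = 361 * sqrt(3)/ 36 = 17.37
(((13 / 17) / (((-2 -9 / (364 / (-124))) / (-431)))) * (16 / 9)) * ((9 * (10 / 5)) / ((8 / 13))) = -26513396 / 1649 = -16078.47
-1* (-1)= 1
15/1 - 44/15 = 181/15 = 12.07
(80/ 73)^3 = 512000/ 389017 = 1.32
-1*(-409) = 409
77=77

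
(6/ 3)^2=4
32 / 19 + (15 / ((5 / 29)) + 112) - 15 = 3528 / 19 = 185.68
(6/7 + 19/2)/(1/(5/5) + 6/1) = 145/98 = 1.48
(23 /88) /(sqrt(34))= 23* sqrt(34) /2992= 0.04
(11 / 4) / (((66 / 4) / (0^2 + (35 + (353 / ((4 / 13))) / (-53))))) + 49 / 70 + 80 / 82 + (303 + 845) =300369767 / 260760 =1151.90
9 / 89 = 0.10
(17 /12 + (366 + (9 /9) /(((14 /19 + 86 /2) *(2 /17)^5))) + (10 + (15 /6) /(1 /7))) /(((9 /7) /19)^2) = 73662709547 /239328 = 307789.77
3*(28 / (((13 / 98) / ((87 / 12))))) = 59682 / 13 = 4590.92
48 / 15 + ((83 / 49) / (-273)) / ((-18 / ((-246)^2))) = 1609262 / 66885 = 24.06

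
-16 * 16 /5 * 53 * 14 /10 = -94976 /25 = -3799.04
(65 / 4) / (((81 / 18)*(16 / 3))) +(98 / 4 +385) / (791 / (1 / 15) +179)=205543 / 289056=0.71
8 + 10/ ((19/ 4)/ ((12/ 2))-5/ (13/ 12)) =6424/ 1193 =5.38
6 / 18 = 1 / 3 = 0.33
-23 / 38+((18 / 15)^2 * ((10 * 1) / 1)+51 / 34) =1453 / 95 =15.29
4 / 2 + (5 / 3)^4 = 9.72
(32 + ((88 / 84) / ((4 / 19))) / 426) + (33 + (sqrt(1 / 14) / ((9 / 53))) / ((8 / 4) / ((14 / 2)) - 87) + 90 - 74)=1449461 / 17892 - 53 *sqrt(14) / 10926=80.99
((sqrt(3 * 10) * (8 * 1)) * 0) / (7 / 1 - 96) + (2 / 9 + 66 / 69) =244 / 207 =1.18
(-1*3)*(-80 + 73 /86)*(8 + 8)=163368 /43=3799.26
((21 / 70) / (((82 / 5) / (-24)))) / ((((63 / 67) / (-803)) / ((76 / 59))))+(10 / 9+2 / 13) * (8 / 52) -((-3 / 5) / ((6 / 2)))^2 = 311058568907 / 643877325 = 483.10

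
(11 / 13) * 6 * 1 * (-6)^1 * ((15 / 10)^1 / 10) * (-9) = 2673 / 65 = 41.12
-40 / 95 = -8 / 19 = -0.42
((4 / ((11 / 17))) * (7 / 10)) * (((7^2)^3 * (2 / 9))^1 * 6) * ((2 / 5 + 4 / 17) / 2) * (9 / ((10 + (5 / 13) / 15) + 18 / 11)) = 20812578696 / 125075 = 166400.79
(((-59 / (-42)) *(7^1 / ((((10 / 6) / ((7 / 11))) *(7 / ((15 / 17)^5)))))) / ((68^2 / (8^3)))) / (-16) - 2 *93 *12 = -10074644060121 / 4513725403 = -2232.00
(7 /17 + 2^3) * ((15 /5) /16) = 429 /272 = 1.58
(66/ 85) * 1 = 66/ 85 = 0.78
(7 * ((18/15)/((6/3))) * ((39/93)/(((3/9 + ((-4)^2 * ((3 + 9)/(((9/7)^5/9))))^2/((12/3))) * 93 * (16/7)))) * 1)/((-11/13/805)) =-6376850372529/48923644981435664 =-0.00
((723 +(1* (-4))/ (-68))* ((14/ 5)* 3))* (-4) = -2065056/ 85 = -24294.78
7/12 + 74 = 895/12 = 74.58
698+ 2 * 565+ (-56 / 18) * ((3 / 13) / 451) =32152664 / 17589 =1828.00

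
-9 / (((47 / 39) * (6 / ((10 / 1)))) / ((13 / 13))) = -585 / 47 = -12.45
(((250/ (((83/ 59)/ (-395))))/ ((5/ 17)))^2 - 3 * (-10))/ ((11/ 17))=6670908558075890/ 75779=88031097772.15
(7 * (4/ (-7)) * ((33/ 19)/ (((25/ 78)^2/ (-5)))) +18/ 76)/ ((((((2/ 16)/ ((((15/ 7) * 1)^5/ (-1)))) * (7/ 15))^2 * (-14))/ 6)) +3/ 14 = -320319618238921629543/ 3681782395466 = -87001235.77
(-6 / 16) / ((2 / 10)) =-15 / 8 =-1.88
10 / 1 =10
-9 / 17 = -0.53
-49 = -49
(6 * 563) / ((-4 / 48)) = -40536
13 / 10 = 1.30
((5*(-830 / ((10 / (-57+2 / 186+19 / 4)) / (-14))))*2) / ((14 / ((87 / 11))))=-233876155 / 682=-342926.91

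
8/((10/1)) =4/5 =0.80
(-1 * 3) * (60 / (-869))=180 / 869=0.21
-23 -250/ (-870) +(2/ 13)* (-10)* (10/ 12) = -9046/ 377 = -23.99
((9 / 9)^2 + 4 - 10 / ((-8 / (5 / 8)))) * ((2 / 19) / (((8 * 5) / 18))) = 333 / 1216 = 0.27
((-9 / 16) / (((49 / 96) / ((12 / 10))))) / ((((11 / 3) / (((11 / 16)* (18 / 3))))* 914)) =-729 / 447860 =-0.00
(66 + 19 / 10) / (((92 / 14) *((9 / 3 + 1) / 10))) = 4753 / 184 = 25.83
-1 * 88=-88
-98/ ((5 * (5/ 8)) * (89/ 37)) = -29008/ 2225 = -13.04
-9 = -9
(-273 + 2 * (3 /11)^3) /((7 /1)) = -363309 /9317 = -38.99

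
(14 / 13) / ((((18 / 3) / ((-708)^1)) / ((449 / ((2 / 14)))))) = -5192236 / 13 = -399402.77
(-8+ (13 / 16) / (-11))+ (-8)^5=-32776.07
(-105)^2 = 11025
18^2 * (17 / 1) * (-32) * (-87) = 15334272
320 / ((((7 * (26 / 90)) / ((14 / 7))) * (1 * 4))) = 7200 / 91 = 79.12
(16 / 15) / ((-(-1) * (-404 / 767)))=-3068 / 1515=-2.03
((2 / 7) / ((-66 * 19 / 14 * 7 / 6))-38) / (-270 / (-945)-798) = 27799 / 583528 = 0.05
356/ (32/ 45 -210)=-8010/ 4709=-1.70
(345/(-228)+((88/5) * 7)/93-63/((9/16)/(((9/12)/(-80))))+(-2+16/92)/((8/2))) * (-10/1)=-164617/40641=-4.05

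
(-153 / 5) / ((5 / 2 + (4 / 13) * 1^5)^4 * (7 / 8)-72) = 559338624 / 322152445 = 1.74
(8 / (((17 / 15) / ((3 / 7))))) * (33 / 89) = 11880 / 10591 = 1.12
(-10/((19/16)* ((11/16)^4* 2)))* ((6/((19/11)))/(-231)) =10485760/36997807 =0.28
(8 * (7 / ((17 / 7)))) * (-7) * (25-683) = 1805552 / 17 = 106208.94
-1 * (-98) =98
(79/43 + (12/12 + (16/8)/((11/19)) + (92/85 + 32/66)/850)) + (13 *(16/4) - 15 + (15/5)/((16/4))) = 9030941681/205045500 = 44.04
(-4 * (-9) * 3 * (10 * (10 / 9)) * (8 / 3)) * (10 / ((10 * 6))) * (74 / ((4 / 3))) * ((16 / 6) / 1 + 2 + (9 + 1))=1302400 / 3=434133.33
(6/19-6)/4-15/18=-257/114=-2.25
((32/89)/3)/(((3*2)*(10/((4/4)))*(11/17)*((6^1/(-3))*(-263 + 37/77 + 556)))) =-238/45252495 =-0.00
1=1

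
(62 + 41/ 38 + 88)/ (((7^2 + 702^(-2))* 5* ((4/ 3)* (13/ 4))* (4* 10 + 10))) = 0.00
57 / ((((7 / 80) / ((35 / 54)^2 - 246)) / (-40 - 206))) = 22314018760 / 567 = 39354530.44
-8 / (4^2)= -1 / 2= -0.50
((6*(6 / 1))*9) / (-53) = -6.11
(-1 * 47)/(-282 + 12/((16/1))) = 188/1125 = 0.17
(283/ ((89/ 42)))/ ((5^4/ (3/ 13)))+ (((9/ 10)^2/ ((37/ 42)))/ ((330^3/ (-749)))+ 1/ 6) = 1845757575163/ 8546816850000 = 0.22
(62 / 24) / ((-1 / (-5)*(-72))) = -155 / 864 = -0.18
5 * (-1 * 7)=-35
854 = 854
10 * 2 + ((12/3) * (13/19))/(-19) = 7168/361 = 19.86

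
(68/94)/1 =34/47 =0.72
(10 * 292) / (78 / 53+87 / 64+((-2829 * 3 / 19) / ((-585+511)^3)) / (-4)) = 9532294868480 / 9241094799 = 1031.51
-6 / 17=-0.35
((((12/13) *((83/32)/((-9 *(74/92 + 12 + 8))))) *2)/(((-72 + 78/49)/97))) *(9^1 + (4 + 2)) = 394499/746460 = 0.53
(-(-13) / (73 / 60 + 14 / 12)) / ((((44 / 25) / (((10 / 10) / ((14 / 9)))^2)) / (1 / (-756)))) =-1125 / 664048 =-0.00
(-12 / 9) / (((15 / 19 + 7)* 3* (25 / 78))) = -494 / 2775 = -0.18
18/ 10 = 9/ 5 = 1.80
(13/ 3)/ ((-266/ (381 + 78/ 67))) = -110955/ 17822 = -6.23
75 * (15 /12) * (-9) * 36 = -30375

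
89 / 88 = 1.01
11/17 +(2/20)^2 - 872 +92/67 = -99089561/113900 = -869.97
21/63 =0.33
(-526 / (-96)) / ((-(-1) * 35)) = 0.16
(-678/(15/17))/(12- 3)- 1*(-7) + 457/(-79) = -299198/3555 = -84.16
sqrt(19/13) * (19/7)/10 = 19 * sqrt(247)/910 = 0.33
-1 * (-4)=4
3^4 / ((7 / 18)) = 1458 / 7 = 208.29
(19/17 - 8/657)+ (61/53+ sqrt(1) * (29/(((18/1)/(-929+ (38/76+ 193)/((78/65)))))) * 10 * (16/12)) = -29284380935/1775871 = -16490.15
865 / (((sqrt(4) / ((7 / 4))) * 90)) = 1211 / 144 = 8.41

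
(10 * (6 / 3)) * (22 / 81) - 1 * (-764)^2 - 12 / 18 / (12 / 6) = -47278963 / 81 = -583690.90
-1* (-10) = 10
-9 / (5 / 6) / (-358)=27 / 895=0.03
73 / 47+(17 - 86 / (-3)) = 6658 / 141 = 47.22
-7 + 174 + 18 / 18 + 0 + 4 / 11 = 1852 / 11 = 168.36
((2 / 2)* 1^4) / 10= 1 / 10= 0.10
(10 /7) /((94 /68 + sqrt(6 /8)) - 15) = -0.11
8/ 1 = 8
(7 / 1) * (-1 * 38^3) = -384104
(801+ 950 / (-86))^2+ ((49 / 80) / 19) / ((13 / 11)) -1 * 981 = 623045.54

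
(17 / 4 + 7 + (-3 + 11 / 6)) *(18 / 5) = 363 / 10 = 36.30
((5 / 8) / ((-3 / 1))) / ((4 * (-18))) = 5 / 1728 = 0.00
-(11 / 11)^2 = -1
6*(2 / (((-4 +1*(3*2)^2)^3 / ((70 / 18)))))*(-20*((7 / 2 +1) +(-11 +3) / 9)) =-0.10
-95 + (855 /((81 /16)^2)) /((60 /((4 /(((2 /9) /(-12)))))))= -17423 /81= -215.10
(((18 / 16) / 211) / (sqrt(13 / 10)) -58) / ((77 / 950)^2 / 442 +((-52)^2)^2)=-797810000 / 100573799327101 +34520625 * sqrt(130) / 615411078082531019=-0.00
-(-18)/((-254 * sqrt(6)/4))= -6 * sqrt(6)/127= -0.12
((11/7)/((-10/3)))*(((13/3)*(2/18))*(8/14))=-286/2205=-0.13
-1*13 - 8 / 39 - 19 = -1256 / 39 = -32.21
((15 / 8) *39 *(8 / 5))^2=13689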